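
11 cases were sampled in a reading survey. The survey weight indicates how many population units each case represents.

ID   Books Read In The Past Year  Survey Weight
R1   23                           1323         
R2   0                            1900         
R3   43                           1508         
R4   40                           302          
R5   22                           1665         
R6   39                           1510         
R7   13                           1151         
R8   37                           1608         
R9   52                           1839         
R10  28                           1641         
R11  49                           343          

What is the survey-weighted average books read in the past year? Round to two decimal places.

Weighted sum = 23×1323 + 0×1900 + 43×1508 + 40×302 + 22×1665 + 39×1510 + 13×1151 + 37×1608 + 52×1839 + 28×1641 + 49×343
  = 30429 + 0 + 64844 + 12080 + 36630 + 58890 + 14963 + 59496 + 95628 + 45948 + 16807 = 435715
Sum of weights = 1323 + 1900 + 1508 + 302 + 1665 + 1510 + 1151 + 1608 + 1839 + 1641 + 343 = 14790
Weighted mean = 435715 / 14790 = 29.460108

29.46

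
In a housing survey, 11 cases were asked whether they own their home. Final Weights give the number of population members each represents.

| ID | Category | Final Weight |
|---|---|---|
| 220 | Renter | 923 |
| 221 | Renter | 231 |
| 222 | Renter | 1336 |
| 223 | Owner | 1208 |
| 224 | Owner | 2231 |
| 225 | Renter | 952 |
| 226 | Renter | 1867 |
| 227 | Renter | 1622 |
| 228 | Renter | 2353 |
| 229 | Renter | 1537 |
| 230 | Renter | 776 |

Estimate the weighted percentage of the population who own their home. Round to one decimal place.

22.9

Sum of weights for 'Owner' = 1208 + 2231 = 3439
Total weight = 923 + 231 + 1336 + 1208 + 2231 + 952 + 1867 + 1622 + 2353 + 1537 + 776 = 15036
Weighted proportion = 3439 / 15036 = 0.22871774 → 22.871774%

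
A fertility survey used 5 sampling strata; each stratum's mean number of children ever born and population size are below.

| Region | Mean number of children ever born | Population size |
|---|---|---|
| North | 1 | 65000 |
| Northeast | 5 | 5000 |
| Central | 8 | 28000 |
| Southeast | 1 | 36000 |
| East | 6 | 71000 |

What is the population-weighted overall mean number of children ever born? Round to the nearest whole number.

4

Σ Nₕ·x̄ₕ = 1×65000 + 5×5000 + 8×28000 + 1×36000 + 6×71000
  = 65000 + 25000 + 224000 + 36000 + 426000 = 776000
Σ Nₕ = 205000
Overall mean = 776000 / 205000 = 3.7853659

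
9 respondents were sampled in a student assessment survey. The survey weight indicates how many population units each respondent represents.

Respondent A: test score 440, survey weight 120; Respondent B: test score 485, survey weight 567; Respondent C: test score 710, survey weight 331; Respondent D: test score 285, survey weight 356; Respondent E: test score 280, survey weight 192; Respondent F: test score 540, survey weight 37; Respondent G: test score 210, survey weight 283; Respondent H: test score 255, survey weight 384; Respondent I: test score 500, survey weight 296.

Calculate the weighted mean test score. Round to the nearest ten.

410

Weighted sum = 440×120 + 485×567 + 710×331 + 285×356 + 280×192 + 540×37 + 210×283 + 255×384 + 500×296
  = 52800 + 274995 + 235010 + 101460 + 53760 + 19980 + 59430 + 97920 + 148000 = 1043355
Sum of weights = 120 + 567 + 331 + 356 + 192 + 37 + 283 + 384 + 296 = 2566
Weighted mean = 1043355 / 2566 = 406.60756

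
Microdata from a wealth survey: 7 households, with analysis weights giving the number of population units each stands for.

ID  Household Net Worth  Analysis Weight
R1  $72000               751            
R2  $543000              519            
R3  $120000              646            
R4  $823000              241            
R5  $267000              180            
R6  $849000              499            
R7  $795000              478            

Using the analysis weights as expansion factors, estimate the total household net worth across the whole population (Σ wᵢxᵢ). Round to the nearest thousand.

Weighted total = 72000×751 + 543000×519 + 120000×646 + 823000×241 + 267000×180 + 849000×499 + 795000×478
  = 54072000 + 281817000 + 77520000 + 198343000 + 48060000 + 423651000 + 380010000 = 1463473000

1463473000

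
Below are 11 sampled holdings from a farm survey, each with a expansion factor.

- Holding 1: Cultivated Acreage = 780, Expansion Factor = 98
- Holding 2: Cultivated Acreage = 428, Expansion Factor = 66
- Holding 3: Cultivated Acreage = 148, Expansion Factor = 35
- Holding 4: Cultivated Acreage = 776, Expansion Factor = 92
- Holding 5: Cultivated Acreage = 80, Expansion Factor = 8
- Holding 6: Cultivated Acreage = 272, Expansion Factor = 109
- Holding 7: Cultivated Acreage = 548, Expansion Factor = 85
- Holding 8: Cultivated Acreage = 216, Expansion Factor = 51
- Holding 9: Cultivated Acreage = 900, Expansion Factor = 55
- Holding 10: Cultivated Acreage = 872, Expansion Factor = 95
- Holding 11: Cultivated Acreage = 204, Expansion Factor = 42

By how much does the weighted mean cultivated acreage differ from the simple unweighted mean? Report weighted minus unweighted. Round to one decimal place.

Unweighted sum = 780 + 428 + 148 + 776 + 80 + 272 + 548 + 216 + 900 + 872 + 204 = 5224
Unweighted mean = 5224 / 11 = 474.90909
Weighted sum = 780×98 + 428×66 + 148×35 + 776×92 + 80×8 + 272×109 + 548×85 + 216×51 + 900×55 + 872×95 + 204×42
  = 76440 + 28248 + 5180 + 71392 + 640 + 29648 + 46580 + 11016 + 49500 + 82840 + 8568 = 410052
Sum of weights = 98 + 66 + 35 + 92 + 8 + 109 + 85 + 51 + 55 + 95 + 42 = 736
Weighted mean = 410052 / 736 = 557.13587
Difference (weighted minus unweighted) = 82.226779

82.2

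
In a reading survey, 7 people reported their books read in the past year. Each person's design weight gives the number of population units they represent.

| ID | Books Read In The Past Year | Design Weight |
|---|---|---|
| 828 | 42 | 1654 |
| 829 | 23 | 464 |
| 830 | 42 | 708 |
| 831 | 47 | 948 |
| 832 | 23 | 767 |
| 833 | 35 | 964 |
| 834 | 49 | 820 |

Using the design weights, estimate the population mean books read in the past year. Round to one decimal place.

Weighted sum = 245993
Sum of weights = 1654 + 464 + 708 + 948 + 767 + 964 + 820 = 6325
Weighted mean = 245993 / 6325 = 38.892174

38.9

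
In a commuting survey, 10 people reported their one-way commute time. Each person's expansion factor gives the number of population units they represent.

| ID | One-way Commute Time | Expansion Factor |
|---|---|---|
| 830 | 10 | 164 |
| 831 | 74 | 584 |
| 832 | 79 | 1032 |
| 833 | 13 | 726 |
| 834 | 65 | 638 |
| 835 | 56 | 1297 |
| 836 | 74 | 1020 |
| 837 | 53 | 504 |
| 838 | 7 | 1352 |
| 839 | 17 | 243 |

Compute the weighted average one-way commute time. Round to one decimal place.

48.4

Weighted sum = 10×164 + 74×584 + 79×1032 + 13×726 + 65×638 + 56×1297 + 74×1020 + 53×504 + 7×1352 + 17×243
  = 1640 + 43216 + 81528 + 9438 + 41470 + 72632 + 75480 + 26712 + 9464 + 4131 = 365711
Sum of weights = 7560
Weighted mean = 365711 / 7560 = 48.374471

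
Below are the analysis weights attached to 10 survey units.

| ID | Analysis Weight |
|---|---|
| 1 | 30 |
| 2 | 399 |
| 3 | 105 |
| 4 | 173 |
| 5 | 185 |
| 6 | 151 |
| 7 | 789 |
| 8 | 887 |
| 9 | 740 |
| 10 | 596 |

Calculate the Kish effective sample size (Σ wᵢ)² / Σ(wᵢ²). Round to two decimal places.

6.40

Σ wᵢ = 30 + 399 + 105 + 173 + 185 + 151 + 789 + 887 + 740 + 596 = 4055
Σ wᵢ² = 900 + 159201 + 11025 + 29929 + 34225 + 22801 + 622521 + 786769 + 547600 + 355216 = 2570187
n_eff = 4055² / 2570187 = 16443025 / 2570187 = 6.3975987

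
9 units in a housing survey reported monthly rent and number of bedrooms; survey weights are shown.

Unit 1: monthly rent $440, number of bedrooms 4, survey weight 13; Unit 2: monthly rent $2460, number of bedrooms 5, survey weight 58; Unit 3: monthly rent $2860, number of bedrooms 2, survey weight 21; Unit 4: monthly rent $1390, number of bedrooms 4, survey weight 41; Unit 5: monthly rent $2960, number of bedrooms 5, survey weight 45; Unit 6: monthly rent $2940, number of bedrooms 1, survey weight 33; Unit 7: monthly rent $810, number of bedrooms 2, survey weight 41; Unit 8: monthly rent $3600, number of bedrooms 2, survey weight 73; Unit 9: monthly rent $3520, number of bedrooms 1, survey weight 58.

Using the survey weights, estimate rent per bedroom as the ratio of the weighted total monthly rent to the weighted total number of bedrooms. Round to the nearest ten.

910

Σ wᵢ·y = 995840
Σ wᵢ·x = 4×13 + 5×58 + 2×21 + 4×41 + 5×45 + 1×33 + 2×41 + 2×73 + 1×58
  = 52 + 290 + 42 + 164 + 225 + 33 + 82 + 146 + 58 = 1092
Ratio = 995840 / 1092 = 911.94139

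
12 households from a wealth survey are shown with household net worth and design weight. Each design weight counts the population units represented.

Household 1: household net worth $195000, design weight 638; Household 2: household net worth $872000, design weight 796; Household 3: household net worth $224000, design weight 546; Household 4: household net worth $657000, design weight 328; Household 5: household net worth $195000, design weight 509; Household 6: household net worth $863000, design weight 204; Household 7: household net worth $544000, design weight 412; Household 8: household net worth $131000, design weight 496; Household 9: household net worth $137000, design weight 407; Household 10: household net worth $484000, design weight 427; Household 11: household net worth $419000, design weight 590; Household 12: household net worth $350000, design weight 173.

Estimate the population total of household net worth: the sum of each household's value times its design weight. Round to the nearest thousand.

2290920000

Weighted total = 195000×638 + 872000×796 + 224000×546 + 657000×328 + 195000×509 + 863000×204 + 544000×412 + 131000×496 + 137000×407 + 484000×427 + 419000×590 + 350000×173
  = 2290920000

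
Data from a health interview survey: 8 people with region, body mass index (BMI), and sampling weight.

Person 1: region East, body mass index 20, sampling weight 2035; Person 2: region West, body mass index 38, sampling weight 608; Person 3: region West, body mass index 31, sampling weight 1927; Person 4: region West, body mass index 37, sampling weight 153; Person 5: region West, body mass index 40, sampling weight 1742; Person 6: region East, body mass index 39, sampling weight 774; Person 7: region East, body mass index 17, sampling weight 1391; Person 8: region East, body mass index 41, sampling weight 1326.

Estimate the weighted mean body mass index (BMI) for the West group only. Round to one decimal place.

West rows: 2, 3, 4, 5
Weighted sum = 38×608 + 31×1927 + 37×153 + 40×1742
  = 158182
Sum of weights = 4430
Weighted mean = 158182 / 4430 = 35.706998

35.7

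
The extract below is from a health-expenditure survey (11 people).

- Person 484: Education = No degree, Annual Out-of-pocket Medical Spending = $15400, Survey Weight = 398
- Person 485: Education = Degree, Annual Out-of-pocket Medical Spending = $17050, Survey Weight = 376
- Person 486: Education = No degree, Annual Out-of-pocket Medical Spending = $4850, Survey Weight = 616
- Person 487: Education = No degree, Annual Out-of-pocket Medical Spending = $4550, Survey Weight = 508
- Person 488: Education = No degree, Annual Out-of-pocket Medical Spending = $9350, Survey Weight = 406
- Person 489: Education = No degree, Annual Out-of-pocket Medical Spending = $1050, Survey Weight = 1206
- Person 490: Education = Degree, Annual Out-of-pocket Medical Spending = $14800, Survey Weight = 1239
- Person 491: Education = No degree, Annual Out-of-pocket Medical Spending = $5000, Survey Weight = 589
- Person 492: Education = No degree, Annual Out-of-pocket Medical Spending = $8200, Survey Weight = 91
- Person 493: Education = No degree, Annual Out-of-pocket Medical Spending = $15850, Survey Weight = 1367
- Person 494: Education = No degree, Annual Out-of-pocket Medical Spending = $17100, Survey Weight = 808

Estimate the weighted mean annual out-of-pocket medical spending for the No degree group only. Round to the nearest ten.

No degree rows: 484, 486, 487, 488, 489, 491, 492, 493, 494
Weighted sum = 15400×398 + 4850×616 + 4550×508 + 9350×406 + 1050×1206 + 5000×589 + 8200×91 + 15850×1367 + 17100×808
  = 6129200 + 2987600 + 2311400 + 3796100 + 1266300 + 2945000 + 746200 + 21666950 + 13816800 = 55665550
Sum of weights = 398 + 616 + 508 + 406 + 1206 + 589 + 91 + 1367 + 808 = 5989
Weighted mean = 55665550 / 5989 = 9294.6318

9290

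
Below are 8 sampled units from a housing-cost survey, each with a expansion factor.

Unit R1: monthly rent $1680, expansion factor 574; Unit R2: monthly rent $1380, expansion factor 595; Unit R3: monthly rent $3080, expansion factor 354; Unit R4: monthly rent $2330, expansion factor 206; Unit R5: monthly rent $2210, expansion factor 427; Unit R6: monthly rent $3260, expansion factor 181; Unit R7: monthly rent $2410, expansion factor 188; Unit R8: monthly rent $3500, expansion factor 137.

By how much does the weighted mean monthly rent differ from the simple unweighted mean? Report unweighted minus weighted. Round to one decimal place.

294.2

Unweighted sum = 1680 + 1380 + 3080 + 2330 + 2210 + 3260 + 2410 + 3500 = 19850
Unweighted mean = 19850 / 8 = 2481.25
Weighted sum = 1680×574 + 1380×595 + 3080×354 + 2330×206 + 2210×427 + 3260×181 + 2410×188 + 3500×137
  = 5822030
Sum of weights = 2662
Weighted mean = 5822030 / 2662 = 2187.0887
Difference (unweighted minus weighted) = 294.16134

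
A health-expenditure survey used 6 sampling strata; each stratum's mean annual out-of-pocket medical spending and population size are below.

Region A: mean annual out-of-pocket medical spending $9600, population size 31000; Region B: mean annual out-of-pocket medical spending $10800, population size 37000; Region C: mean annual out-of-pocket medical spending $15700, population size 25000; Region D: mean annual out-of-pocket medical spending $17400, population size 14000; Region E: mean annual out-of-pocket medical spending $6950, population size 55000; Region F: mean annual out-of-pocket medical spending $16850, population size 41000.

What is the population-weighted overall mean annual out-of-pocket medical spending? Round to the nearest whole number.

11854

Σ Nₕ·x̄ₕ = 9600×31000 + 10800×37000 + 15700×25000 + 17400×14000 + 6950×55000 + 16850×41000
  = 297600000 + 399600000 + 392500000 + 243600000 + 382250000 + 690850000 = 2406400000
Σ Nₕ = 31000 + 37000 + 25000 + 14000 + 55000 + 41000 = 203000
Overall mean = 2406400000 / 203000 = 11854.187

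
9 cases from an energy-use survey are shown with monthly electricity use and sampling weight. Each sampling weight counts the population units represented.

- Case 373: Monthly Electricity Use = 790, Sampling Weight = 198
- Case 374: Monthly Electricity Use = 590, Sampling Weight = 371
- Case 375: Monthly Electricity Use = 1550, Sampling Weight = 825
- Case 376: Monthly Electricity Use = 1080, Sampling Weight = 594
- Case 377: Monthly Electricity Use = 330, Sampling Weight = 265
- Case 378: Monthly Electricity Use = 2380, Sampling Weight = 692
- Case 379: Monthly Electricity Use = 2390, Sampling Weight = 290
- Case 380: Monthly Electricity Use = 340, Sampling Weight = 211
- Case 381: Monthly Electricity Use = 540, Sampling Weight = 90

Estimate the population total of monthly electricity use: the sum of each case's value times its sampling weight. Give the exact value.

4843430

Weighted total = 790×198 + 590×371 + 1550×825 + 1080×594 + 330×265 + 2380×692 + 2390×290 + 340×211 + 540×90
  = 156420 + 218890 + 1278750 + 641520 + 87450 + 1646960 + 693100 + 71740 + 48600 = 4843430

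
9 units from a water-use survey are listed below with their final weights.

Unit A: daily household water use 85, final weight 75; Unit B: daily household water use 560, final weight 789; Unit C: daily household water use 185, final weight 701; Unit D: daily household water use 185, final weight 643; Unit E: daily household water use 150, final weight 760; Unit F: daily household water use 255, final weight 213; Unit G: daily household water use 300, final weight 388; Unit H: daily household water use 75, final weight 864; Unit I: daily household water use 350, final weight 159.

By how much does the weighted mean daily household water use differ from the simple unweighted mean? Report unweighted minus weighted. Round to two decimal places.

Unweighted sum = 85 + 560 + 185 + 185 + 150 + 255 + 300 + 75 + 350 = 2145
Unweighted mean = 2145 / 9 = 238.33333
Weighted sum = 85×75 + 560×789 + 185×701 + 185×643 + 150×760 + 255×213 + 300×388 + 75×864 + 350×159
  = 1102020
Sum of weights = 75 + 789 + 701 + 643 + 760 + 213 + 388 + 864 + 159 = 4592
Weighted mean = 1102020 / 4592 = 239.98693
Difference (unweighted minus weighted) = -1.6536005

-1.65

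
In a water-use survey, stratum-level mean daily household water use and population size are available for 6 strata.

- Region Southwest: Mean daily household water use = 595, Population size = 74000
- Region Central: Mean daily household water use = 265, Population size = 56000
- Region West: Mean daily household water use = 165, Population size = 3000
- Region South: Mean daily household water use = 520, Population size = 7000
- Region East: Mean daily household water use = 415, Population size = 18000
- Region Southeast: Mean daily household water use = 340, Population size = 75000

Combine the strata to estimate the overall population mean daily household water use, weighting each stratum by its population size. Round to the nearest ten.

410

Σ Nₕ·x̄ₕ = 595×74000 + 265×56000 + 165×3000 + 520×7000 + 415×18000 + 340×75000
  = 44030000 + 14840000 + 495000 + 3640000 + 7470000 + 25500000 = 95975000
Σ Nₕ = 74000 + 56000 + 3000 + 7000 + 18000 + 75000 = 233000
Overall mean = 95975000 / 233000 = 411.90987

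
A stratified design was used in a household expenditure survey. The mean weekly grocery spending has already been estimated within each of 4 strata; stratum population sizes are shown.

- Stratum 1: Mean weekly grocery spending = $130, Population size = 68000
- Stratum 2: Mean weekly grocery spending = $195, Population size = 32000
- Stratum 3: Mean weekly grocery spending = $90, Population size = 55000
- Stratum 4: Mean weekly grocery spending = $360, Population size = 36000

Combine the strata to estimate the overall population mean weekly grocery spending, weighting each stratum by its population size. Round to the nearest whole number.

Σ Nₕ·x̄ₕ = 32990000
Σ Nₕ = 68000 + 32000 + 55000 + 36000 = 191000
Overall mean = 32990000 / 191000 = 172.72251

173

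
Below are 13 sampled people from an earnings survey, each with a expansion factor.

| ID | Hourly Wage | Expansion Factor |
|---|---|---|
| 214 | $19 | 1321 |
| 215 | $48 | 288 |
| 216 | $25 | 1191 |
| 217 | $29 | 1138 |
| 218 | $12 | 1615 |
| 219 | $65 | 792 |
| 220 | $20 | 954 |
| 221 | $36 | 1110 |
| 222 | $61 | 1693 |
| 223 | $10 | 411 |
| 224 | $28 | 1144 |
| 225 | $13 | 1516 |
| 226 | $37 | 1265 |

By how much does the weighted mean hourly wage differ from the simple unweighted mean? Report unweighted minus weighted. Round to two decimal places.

0.70

Unweighted sum = 403
Unweighted mean = 403 / 13 = 31
Weighted sum = 437528
Sum of weights = 14438
Weighted mean = 437528 / 14438 = 30.30392
Difference (unweighted minus weighted) = 0.69607979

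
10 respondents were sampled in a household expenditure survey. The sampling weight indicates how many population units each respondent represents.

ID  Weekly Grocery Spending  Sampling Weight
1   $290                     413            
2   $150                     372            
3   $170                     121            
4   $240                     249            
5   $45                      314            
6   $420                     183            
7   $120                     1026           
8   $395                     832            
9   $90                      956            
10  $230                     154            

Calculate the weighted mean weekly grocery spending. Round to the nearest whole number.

Weighted sum = 290×413 + 150×372 + 170×121 + 240×249 + 45×314 + 420×183 + 120×1026 + 395×832 + 90×956 + 230×154
  = 920110
Sum of weights = 413 + 372 + 121 + 249 + 314 + 183 + 1026 + 832 + 956 + 154 = 4620
Weighted mean = 920110 / 4620 = 199.15801

199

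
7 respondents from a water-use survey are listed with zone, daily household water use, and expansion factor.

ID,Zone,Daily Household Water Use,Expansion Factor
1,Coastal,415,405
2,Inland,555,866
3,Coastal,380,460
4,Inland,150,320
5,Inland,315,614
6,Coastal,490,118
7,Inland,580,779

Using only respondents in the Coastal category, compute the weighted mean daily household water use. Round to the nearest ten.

410

Coastal rows: 1, 3, 6
Weighted sum = 400695
Sum of weights = 405 + 460 + 118 = 983
Weighted mean = 400695 / 983 = 407.62462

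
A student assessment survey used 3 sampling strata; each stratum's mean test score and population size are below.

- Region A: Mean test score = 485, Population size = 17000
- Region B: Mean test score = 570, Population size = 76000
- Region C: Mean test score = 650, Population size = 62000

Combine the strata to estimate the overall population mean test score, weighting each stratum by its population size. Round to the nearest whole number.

593

Σ Nₕ·x̄ₕ = 91865000
Σ Nₕ = 155000
Overall mean = 91865000 / 155000 = 592.67742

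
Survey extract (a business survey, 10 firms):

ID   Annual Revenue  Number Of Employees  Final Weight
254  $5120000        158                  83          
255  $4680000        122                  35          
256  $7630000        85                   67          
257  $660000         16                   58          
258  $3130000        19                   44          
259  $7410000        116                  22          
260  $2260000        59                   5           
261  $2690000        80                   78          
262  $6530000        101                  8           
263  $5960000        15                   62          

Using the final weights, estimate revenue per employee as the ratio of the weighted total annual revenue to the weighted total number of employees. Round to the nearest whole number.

Σ wᵢ·y = 5120000×83 + 4680000×35 + 7630000×67 + 660000×58 + 3130000×44 + 7410000×22 + 2260000×5 + 2690000×78 + 6530000×8 + 5960000×62
  = 2081870000
Σ wᵢ·x = 158×83 + 122×35 + 85×67 + 16×58 + 19×44 + 116×22 + 59×5 + 80×78 + 101×8 + 15×62
  = 35668
Ratio = 2081870000 / 35668 = 58368.005

58368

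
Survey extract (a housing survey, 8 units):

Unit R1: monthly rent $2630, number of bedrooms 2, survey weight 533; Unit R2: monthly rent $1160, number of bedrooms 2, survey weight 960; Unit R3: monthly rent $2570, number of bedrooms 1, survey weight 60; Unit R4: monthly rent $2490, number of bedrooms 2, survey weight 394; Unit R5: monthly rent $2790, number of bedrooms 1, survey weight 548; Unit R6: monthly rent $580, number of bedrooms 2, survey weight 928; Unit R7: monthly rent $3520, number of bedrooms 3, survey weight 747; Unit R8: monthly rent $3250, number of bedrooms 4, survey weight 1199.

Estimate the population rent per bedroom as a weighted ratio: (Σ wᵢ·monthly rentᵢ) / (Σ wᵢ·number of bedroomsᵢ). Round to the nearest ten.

920

Σ wᵢ·y = 12244000
Σ wᵢ·x = 2×533 + 2×960 + 1×60 + 2×394 + 1×548 + 2×928 + 3×747 + 4×1199
  = 1066 + 1920 + 60 + 788 + 548 + 1856 + 2241 + 4796 = 13275
Ratio = 12244000 / 13275 = 922.33522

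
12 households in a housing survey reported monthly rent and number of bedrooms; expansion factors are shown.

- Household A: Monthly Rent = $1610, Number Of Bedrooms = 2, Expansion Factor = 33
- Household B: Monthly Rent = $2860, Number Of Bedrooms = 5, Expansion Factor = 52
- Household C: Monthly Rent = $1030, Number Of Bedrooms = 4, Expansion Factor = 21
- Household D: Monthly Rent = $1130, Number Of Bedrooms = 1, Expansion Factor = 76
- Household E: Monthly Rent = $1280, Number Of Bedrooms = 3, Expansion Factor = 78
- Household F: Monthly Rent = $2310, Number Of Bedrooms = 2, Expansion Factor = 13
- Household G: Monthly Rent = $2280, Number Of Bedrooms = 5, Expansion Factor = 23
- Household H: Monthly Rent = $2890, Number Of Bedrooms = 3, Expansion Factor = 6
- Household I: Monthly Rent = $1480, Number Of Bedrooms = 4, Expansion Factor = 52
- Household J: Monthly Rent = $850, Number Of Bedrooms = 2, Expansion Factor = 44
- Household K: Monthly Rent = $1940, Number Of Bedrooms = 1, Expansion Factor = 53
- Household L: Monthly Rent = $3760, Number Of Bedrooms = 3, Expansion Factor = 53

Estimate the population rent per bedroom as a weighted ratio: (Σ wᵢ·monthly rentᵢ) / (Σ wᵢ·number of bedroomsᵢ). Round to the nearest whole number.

Σ wᵢ·y = 925470
Σ wᵢ·x = 2×33 + 5×52 + 4×21 + 1×76 + 3×78 + 2×13 + 5×23 + 3×6 + 4×52 + 2×44 + 1×53 + 3×53
  = 1387
Ratio = 925470 / 1387 = 667.24585

667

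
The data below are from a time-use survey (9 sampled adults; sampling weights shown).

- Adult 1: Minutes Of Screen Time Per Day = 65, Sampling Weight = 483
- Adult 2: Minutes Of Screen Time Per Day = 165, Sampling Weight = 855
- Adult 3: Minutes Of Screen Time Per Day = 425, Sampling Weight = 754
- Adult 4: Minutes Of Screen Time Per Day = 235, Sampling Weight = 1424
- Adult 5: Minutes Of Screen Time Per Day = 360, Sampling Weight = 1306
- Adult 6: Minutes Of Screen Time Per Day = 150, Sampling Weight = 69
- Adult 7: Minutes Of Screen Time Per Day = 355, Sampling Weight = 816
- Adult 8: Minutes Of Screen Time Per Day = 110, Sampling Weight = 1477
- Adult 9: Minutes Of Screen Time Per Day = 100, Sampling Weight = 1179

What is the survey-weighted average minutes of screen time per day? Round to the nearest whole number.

Weighted sum = 65×483 + 165×855 + 425×754 + 235×1424 + 360×1306 + 150×69 + 355×816 + 110×1477 + 100×1179
  = 31395 + 141075 + 320450 + 334640 + 470160 + 10350 + 289680 + 162470 + 117900 = 1878120
Sum of weights = 483 + 855 + 754 + 1424 + 1306 + 69 + 816 + 1477 + 1179 = 8363
Weighted mean = 1878120 / 8363 = 224.57491

225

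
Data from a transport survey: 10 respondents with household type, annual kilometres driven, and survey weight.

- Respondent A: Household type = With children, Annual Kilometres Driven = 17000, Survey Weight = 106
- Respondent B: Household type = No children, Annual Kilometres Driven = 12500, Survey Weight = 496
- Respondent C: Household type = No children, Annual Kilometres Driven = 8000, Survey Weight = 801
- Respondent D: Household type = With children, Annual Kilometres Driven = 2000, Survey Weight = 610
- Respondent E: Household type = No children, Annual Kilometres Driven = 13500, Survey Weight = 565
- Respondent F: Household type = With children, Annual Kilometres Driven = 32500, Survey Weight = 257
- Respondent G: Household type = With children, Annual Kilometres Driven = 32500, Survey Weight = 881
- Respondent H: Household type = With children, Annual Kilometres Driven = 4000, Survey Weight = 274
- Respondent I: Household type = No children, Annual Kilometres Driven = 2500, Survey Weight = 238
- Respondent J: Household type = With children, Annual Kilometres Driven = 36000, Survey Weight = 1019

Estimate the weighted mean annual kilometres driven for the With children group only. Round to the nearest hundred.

24700

With children rows: A, D, F, G, H, J
Weighted sum = 17000×106 + 2000×610 + 32500×257 + 32500×881 + 4000×274 + 36000×1019
  = 1802000 + 1220000 + 8352500 + 28632500 + 1096000 + 36684000 = 77787000
Sum of weights = 106 + 610 + 257 + 881 + 274 + 1019 = 3147
Weighted mean = 77787000 / 3147 = 24717.827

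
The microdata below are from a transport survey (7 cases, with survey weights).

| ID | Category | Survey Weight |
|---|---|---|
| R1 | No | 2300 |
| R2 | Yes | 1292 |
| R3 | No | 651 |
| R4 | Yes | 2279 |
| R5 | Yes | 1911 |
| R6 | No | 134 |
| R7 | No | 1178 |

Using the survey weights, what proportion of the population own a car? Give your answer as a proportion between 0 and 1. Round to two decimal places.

0.56

Sum of weights for 'Yes' = 1292 + 2279 + 1911 = 5482
Total weight = 2300 + 1292 + 651 + 2279 + 1911 + 134 + 1178 = 9745
Weighted proportion = 5482 / 9745 = 0.56254489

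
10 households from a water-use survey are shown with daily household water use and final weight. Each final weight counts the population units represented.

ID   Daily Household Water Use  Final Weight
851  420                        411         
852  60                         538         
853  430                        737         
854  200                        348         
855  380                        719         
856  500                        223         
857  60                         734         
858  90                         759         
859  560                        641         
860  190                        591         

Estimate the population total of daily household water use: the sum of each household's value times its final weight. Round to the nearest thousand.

Weighted total = 420×411 + 60×538 + 430×737 + 200×348 + 380×719 + 500×223 + 60×734 + 90×759 + 560×641 + 190×591
  = 172620 + 32280 + 316910 + 69600 + 273220 + 111500 + 44040 + 68310 + 358960 + 112290 = 1559730

1560000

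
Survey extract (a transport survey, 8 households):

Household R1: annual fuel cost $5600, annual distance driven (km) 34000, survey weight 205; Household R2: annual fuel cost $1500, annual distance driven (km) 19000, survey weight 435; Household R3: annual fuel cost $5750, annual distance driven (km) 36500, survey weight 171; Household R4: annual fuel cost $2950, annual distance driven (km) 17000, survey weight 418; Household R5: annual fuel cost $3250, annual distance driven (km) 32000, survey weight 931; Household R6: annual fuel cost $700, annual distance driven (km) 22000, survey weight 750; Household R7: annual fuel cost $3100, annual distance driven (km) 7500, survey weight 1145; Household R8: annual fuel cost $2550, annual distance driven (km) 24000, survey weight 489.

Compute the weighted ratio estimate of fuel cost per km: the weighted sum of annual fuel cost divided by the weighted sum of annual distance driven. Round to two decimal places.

0.13

Σ wᵢ·y = 12364050
Σ wᵢ·x = 34000×205 + 19000×435 + 36500×171 + 17000×418 + 32000×931 + 22000×750 + 7500×1145 + 24000×489
  = 95198000
Ratio = 12364050 / 95198000 = 0.1298772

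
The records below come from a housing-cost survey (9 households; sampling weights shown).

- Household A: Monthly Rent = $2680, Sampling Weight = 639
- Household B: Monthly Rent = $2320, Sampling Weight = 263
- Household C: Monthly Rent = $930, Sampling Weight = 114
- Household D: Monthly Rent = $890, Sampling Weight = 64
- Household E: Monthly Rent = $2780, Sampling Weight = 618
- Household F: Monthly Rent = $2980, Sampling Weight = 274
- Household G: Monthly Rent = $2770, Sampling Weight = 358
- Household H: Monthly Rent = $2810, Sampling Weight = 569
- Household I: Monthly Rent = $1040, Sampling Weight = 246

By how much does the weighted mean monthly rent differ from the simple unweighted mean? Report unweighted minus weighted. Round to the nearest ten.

-370

Unweighted sum = 2680 + 2320 + 930 + 890 + 2780 + 2980 + 2770 + 2810 + 1040 = 19200
Unweighted mean = 19200 / 9 = 2133.3333
Weighted sum = 7866610
Sum of weights = 639 + 263 + 114 + 64 + 618 + 274 + 358 + 569 + 246 = 3145
Weighted mean = 7866610 / 3145 = 2501.3068
Difference (unweighted minus weighted) = -367.9735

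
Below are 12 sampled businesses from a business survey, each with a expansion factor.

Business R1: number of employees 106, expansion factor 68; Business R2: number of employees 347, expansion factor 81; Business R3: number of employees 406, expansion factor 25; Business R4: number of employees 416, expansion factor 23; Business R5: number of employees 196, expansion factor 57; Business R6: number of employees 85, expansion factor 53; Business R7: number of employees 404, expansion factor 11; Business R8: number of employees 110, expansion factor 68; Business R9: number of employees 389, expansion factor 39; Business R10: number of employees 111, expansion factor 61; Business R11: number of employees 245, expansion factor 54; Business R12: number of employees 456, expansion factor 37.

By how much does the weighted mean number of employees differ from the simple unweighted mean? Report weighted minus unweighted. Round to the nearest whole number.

-39

Unweighted sum = 106 + 347 + 406 + 416 + 196 + 85 + 404 + 110 + 389 + 111 + 245 + 456 = 3271
Unweighted mean = 3271 / 12 = 272.58333
Weighted sum = 106×68 + 347×81 + 406×25 + 416×23 + 196×57 + 85×53 + 404×11 + 110×68 + 389×39 + 111×61 + 245×54 + 456×37
  = 7208 + 28107 + 10150 + 9568 + 11172 + 4505 + 4444 + 7480 + 15171 + 6771 + 13230 + 16872 = 134678
Sum of weights = 577
Weighted mean = 134678 / 577 = 233.41075
Difference (weighted minus unweighted) = -39.172588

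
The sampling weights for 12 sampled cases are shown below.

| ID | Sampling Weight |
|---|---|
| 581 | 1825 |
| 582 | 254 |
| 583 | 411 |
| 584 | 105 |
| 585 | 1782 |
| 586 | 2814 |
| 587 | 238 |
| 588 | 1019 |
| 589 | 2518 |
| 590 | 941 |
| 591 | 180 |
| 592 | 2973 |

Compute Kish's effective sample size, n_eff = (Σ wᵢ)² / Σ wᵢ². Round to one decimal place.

Σ wᵢ = 1825 + 254 + 411 + 105 + 1782 + 2814 + 238 + 1019 + 2518 + 941 + 180 + 2973 = 15060
Σ wᵢ² = 31861146
n_eff = 15060² / 31861146 = 226803600 / 31861146 = 7.118501

7.1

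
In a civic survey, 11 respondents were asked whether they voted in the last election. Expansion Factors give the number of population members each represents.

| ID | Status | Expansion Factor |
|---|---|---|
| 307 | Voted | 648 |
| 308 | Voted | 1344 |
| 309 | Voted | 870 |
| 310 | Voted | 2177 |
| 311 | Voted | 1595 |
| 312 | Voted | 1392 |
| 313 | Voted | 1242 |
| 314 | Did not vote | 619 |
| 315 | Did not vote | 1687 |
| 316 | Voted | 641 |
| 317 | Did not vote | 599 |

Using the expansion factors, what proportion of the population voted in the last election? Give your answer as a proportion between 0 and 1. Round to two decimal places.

0.77

Sum of weights for 'Voted' = 648 + 1344 + 870 + 2177 + 1595 + 1392 + 1242 + 641 = 9909
Total weight = 648 + 1344 + 870 + 2177 + 1595 + 1392 + 1242 + 619 + 1687 + 641 + 599 = 12814
Weighted proportion = 9909 / 12814 = 0.77329483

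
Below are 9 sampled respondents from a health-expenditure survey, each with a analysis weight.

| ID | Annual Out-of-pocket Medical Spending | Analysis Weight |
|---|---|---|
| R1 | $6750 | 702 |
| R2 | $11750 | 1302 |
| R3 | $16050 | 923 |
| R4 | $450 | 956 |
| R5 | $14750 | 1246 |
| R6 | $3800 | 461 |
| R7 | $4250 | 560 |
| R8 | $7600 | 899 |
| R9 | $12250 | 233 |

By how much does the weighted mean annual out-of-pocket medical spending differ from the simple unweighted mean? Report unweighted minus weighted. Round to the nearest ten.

-640

Unweighted sum = 6750 + 11750 + 16050 + 450 + 14750 + 3800 + 4250 + 7600 + 12250 = 77650
Unweighted mean = 77650 / 9 = 8627.7778
Weighted sum = 6750×702 + 11750×1302 + 16050×923 + 450×956 + 14750×1246 + 3800×461 + 4250×560 + 7600×899 + 12250×233
  = 67478300
Sum of weights = 702 + 1302 + 923 + 956 + 1246 + 461 + 560 + 899 + 233 = 7282
Weighted mean = 67478300 / 7282 = 9266.4515
Difference (unweighted minus weighted) = -638.67375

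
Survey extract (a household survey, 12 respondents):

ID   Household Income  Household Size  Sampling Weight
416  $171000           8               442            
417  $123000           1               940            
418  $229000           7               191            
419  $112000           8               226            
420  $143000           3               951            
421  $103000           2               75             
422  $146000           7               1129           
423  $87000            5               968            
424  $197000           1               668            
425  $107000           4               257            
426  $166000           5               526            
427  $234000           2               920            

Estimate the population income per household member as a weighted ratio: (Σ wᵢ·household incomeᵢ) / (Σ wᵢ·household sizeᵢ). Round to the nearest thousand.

38000

Σ wᵢ·y = 171000×442 + 123000×940 + 229000×191 + 112000×226 + 143000×951 + 103000×75 + 146000×1129 + 87000×968 + 197000×668 + 107000×257 + 166000×526 + 234000×920
  = 1114712000
Σ wᵢ·x = 8×442 + 1×940 + 7×191 + 8×226 + 3×951 + 2×75 + 7×1129 + 5×968 + 1×668 + 4×257 + 5×526 + 2×920
  = 3536 + 940 + 1337 + 1808 + 2853 + 150 + 7903 + 4840 + 668 + 1028 + 2630 + 1840 = 29533
Ratio = 1114712000 / 29533 = 37744.625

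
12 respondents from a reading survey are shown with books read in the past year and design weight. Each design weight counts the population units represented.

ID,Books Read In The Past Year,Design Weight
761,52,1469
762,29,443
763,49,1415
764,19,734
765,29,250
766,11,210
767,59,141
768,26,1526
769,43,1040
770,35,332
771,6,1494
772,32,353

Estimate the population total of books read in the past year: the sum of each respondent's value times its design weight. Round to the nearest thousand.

Weighted total = 52×1469 + 29×443 + 49×1415 + 19×734 + 29×250 + 11×210 + 59×141 + 26×1526 + 43×1040 + 35×332 + 6×1494 + 32×353
  = 76388 + 12847 + 69335 + 13946 + 7250 + 2310 + 8319 + 39676 + 44720 + 11620 + 8964 + 11296 = 306671

307000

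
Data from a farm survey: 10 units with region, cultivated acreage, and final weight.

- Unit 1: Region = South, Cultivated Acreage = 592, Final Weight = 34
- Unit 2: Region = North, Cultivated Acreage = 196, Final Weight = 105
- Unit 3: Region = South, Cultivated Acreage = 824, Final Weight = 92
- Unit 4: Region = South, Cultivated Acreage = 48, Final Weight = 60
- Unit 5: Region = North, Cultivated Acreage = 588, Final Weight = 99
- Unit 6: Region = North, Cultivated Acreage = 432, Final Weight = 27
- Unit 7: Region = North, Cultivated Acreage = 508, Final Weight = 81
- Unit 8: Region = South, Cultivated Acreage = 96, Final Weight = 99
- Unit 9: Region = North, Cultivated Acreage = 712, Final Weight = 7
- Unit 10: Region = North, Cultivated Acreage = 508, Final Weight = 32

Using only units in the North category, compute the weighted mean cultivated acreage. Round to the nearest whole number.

North rows: 2, 5, 6, 7, 9, 10
Weighted sum = 152844
Sum of weights = 351
Weighted mean = 152844 / 351 = 435.45299

435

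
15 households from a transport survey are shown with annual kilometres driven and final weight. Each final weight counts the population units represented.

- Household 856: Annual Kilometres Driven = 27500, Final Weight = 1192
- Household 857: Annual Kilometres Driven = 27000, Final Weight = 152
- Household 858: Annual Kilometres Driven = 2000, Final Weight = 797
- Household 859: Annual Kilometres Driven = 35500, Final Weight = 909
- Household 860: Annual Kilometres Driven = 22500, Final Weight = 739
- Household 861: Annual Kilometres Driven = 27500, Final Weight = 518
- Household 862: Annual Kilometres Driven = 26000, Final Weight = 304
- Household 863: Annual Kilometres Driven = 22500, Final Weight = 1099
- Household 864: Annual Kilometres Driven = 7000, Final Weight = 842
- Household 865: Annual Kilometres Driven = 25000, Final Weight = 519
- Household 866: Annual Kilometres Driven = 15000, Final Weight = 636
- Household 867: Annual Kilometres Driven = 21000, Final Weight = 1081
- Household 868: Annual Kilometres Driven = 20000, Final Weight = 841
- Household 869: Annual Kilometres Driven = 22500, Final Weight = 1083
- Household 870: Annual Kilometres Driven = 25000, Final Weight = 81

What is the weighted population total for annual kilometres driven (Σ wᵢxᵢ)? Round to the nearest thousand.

Weighted total = 228574000

228574000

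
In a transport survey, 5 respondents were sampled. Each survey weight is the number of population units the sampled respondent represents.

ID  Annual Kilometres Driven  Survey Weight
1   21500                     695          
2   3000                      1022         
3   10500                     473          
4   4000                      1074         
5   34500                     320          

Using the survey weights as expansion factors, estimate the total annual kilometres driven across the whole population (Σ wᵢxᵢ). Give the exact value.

Weighted total = 21500×695 + 3000×1022 + 10500×473 + 4000×1074 + 34500×320
  = 14942500 + 3066000 + 4966500 + 4296000 + 11040000 = 38311000

38311000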